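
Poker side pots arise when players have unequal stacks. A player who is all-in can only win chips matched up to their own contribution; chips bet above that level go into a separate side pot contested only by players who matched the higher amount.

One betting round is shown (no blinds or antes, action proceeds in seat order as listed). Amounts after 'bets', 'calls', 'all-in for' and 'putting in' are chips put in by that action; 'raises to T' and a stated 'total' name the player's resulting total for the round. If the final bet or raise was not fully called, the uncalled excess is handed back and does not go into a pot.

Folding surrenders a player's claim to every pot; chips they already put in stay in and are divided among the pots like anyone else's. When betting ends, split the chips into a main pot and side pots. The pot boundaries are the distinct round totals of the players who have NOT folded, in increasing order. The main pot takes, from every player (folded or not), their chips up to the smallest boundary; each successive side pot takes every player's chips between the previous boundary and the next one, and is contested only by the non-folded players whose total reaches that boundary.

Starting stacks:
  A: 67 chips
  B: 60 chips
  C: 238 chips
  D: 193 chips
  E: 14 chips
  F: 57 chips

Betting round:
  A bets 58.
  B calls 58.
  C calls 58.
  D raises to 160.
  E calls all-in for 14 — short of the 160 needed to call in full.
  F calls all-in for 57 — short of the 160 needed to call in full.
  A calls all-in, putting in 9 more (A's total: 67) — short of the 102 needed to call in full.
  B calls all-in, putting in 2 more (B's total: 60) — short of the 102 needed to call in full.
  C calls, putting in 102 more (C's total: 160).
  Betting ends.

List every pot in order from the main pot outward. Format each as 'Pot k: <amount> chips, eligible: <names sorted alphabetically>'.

Pot 1: 84 chips, eligible: A, B, C, D, E, F
Pot 2: 215 chips, eligible: A, B, C, D, F
Pot 3: 12 chips, eligible: A, B, C, D
Pot 4: 21 chips, eligible: A, C, D
Pot 5: 186 chips, eligible: C, D

Derivation:
Contributions: A=67, B=60, C=160, D=160, E=14, F=57
Pot levels (distinct totals of non-folded players): 14, 57, 60, 67, 160
Layer 1-14: 14 each from A, B, C, D, E, F = 14*6 = 84 chips; eligible A, B, C, D, E, F
Layer 15-57: 43 each from A, B, C, D, F = 43*5 = 215 chips; eligible A, B, C, D, F
Layer 58-60: 3 each from A, B, C, D = 3*4 = 12 chips; eligible A, B, C, D
Layer 61-67: 7 each from A, C, D = 7*3 = 21 chips; eligible A, C, D
Layer 68-160: 93 each from C, D = 93*2 = 186 chips; eligible C, D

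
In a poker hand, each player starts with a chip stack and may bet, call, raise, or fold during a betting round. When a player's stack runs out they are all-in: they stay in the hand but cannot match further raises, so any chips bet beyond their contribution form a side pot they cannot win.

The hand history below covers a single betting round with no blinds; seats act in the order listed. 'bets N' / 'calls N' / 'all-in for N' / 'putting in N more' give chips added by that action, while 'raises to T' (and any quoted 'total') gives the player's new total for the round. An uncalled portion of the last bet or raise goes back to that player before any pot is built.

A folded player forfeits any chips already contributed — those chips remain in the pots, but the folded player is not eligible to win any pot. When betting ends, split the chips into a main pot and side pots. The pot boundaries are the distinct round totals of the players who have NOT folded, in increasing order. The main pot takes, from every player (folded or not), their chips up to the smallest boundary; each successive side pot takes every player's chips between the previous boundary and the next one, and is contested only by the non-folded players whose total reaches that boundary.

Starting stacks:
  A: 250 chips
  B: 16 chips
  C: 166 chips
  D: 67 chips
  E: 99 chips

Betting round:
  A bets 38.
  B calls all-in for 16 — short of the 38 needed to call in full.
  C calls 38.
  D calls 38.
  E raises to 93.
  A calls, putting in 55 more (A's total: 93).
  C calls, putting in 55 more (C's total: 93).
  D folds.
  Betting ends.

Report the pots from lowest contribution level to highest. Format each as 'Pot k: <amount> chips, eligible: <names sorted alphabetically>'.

Contributions: A=93, B=16, C=93, D=38, E=93
Folded: D
Pot levels (distinct totals of non-folded players): 16, 93
Layer 1-16: 16 each from A, B, C, D, E = 16*5 = 80 chips; eligible A, B, C, E
Layer 17-93: A 77 + C 77 + D 22 + E 77 = 253 chips; eligible A, C, E

Pot 1: 80 chips, eligible: A, B, C, E
Pot 2: 253 chips, eligible: A, C, E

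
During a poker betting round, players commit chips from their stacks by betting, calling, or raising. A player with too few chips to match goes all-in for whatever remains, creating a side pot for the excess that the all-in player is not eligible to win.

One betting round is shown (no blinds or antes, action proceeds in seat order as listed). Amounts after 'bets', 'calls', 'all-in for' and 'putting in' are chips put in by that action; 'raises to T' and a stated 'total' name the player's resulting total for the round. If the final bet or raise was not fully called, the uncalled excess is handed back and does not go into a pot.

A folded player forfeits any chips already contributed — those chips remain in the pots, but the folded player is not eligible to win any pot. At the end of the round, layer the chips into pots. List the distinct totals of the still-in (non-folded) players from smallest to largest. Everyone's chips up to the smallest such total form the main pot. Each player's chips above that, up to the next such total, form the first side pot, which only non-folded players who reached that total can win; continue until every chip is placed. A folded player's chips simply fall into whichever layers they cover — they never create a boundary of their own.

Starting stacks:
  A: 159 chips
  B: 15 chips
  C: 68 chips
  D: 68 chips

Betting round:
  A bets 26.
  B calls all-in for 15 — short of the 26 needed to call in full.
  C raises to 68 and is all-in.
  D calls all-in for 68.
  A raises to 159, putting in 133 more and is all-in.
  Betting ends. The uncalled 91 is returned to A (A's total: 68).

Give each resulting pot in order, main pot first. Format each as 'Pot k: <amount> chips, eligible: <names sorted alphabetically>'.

Contributions (after 91 returned to A): A=68, B=15, C=68, D=68
Pot levels (distinct totals of non-folded players): 15, 68
Layer 1-15: 15 each from A, B, C, D = 15*4 = 60 chips; eligible A, B, C, D
Layer 16-68: 53 each from A, C, D = 53*3 = 159 chips; eligible A, C, D

Pot 1: 60 chips, eligible: A, B, C, D
Pot 2: 159 chips, eligible: A, C, D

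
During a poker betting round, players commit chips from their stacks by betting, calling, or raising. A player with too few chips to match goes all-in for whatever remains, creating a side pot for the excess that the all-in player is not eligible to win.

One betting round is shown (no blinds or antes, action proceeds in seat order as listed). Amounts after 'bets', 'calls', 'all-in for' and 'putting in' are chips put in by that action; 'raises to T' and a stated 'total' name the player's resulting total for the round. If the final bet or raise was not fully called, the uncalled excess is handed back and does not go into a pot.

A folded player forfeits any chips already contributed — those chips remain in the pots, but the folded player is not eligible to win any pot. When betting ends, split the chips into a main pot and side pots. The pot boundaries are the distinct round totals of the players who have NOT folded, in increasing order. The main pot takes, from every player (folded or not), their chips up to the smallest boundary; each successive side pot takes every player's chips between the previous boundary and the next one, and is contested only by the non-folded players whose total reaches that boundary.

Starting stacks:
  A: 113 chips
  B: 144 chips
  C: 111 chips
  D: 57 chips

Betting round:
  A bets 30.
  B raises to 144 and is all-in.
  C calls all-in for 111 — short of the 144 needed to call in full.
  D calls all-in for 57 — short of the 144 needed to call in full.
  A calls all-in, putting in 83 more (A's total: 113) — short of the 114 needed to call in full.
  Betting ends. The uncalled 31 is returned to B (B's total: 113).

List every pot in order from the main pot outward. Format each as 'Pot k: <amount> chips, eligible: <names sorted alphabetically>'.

Contributions (after 31 returned to B): A=113, B=113, C=111, D=57
Pot levels (distinct totals of non-folded players): 57, 111, 113
Layer 1-57: 57 each from A, B, C, D = 57*4 = 228 chips; eligible A, B, C, D
Layer 58-111: 54 each from A, B, C = 54*3 = 162 chips; eligible A, B, C
Layer 112-113: 2 each from A, B = 2*2 = 4 chips; eligible A, B

Pot 1: 228 chips, eligible: A, B, C, D
Pot 2: 162 chips, eligible: A, B, C
Pot 3: 4 chips, eligible: A, B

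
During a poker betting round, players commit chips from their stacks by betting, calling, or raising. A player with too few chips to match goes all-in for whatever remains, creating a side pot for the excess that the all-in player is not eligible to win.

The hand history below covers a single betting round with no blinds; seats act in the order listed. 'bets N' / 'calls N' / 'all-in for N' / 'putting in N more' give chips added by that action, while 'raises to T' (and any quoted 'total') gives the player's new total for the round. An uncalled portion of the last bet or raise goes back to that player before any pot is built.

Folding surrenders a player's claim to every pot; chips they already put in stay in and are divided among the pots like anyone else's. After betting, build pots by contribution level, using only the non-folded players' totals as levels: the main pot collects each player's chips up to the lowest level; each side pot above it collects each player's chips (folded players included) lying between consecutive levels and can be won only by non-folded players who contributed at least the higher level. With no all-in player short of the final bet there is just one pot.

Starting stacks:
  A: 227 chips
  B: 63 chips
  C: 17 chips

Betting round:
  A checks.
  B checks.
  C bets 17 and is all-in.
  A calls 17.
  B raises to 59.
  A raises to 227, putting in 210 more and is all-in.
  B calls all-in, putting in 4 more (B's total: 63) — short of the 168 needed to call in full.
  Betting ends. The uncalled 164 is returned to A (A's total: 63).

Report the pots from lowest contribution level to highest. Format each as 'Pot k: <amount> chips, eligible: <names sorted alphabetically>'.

Pot 1: 51 chips, eligible: A, B, C
Pot 2: 92 chips, eligible: A, B

Derivation:
Contributions (after 164 returned to A): A=63, B=63, C=17
Pot levels (distinct totals of non-folded players): 17, 63
Layer 1-17: 17 each from A, B, C = 17*3 = 51 chips; eligible A, B, C
Layer 18-63: 46 each from A, B = 46*2 = 92 chips; eligible A, B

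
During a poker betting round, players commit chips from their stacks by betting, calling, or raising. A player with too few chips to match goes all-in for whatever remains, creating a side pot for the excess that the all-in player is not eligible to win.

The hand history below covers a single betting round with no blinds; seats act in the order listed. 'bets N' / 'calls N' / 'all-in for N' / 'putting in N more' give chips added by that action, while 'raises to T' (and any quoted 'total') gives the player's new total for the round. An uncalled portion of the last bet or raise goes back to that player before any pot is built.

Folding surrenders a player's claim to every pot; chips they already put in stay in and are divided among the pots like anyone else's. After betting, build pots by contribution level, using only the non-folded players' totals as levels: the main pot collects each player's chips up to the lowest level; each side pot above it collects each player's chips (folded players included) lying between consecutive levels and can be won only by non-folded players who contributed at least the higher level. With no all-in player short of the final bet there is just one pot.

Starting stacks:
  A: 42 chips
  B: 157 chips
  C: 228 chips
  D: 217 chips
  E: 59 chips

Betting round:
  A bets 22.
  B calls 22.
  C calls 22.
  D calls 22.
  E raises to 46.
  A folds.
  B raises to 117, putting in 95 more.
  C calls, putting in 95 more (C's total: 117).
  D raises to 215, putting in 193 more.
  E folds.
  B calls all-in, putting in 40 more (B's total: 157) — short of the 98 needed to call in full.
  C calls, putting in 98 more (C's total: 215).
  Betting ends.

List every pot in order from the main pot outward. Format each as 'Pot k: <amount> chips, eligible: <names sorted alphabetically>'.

Pot 1: 539 chips, eligible: B, C, D
Pot 2: 116 chips, eligible: C, D

Derivation:
Contributions: A=22, B=157, C=215, D=215, E=46
Folded: A, E
Pot levels (distinct totals of non-folded players): 157, 215
Layer 1-157: A 22 + B 157 + C 157 + D 157 + E 46 = 539 chips; eligible B, C, D
Layer 158-215: 58 each from C, D = 58*2 = 116 chips; eligible C, D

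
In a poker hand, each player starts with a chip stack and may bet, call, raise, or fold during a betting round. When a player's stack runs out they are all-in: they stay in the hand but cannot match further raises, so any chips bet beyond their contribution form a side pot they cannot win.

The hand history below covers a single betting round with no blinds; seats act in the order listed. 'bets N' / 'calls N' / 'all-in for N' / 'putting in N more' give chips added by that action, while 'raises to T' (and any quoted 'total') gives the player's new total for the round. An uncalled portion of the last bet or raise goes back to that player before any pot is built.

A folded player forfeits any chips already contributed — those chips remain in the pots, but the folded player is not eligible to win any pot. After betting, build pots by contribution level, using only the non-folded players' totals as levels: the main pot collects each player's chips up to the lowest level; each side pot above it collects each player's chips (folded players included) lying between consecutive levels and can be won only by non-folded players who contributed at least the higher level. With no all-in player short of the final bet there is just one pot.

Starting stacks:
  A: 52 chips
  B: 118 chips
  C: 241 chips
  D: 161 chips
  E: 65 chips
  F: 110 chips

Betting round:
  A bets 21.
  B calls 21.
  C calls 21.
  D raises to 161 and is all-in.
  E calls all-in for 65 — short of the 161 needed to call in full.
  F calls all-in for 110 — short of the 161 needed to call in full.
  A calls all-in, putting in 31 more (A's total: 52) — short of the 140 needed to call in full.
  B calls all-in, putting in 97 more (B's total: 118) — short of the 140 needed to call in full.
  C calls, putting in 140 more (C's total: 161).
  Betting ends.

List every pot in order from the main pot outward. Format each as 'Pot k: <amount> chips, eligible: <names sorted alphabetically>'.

Contributions: A=52, B=118, C=161, D=161, E=65, F=110
Pot levels (distinct totals of non-folded players): 52, 65, 110, 118, 161
Layer 1-52: 52 each from A, B, C, D, E, F = 52*6 = 312 chips; eligible A, B, C, D, E, F
Layer 53-65: 13 each from B, C, D, E, F = 13*5 = 65 chips; eligible B, C, D, E, F
Layer 66-110: 45 each from B, C, D, F = 45*4 = 180 chips; eligible B, C, D, F
Layer 111-118: 8 each from B, C, D = 8*3 = 24 chips; eligible B, C, D
Layer 119-161: 43 each from C, D = 43*2 = 86 chips; eligible C, D

Pot 1: 312 chips, eligible: A, B, C, D, E, F
Pot 2: 65 chips, eligible: B, C, D, E, F
Pot 3: 180 chips, eligible: B, C, D, F
Pot 4: 24 chips, eligible: B, C, D
Pot 5: 86 chips, eligible: C, D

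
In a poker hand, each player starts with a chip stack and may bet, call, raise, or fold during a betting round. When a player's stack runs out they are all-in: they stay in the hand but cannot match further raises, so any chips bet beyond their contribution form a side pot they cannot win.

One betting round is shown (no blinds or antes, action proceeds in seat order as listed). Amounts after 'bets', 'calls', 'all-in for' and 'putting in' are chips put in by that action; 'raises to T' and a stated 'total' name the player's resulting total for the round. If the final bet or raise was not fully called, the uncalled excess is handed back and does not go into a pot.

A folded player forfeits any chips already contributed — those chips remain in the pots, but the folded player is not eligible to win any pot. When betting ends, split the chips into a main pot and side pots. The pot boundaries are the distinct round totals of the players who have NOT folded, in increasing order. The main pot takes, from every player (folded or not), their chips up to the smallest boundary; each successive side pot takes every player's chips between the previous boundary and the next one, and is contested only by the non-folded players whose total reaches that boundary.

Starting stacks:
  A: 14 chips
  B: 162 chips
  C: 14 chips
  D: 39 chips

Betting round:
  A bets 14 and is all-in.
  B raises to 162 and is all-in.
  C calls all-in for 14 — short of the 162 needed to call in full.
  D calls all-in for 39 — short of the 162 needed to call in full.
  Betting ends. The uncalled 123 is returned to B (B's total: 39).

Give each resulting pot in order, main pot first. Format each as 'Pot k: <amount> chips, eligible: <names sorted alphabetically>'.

Pot 1: 56 chips, eligible: A, B, C, D
Pot 2: 50 chips, eligible: B, D

Derivation:
Contributions (after 123 returned to B): A=14, B=39, C=14, D=39
Pot levels (distinct totals of non-folded players): 14, 39
Layer 1-14: 14 each from A, B, C, D = 14*4 = 56 chips; eligible A, B, C, D
Layer 15-39: 25 each from B, D = 25*2 = 50 chips; eligible B, D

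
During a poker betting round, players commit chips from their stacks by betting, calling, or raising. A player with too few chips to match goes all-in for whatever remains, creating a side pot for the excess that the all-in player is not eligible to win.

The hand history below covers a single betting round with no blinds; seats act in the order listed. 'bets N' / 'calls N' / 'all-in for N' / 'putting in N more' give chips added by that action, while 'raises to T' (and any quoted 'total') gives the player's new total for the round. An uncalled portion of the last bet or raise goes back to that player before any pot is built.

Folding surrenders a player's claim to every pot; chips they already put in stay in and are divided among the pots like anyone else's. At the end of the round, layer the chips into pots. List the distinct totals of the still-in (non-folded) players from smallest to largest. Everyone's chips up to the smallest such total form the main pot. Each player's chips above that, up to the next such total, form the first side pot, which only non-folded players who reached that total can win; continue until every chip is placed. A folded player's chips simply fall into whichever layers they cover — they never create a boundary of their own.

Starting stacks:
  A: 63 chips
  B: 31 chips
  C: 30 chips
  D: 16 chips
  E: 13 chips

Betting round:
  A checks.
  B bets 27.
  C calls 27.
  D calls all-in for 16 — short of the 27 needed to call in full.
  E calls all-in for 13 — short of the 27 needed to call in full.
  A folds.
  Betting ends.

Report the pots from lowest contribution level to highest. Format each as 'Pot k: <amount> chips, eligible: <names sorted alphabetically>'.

Contributions: B=27, C=27, D=16, E=13
Folded: A
Pot levels (distinct totals of non-folded players): 13, 16, 27
Layer 1-13: 13 each from B, C, D, E = 13*4 = 52 chips; eligible B, C, D, E
Layer 14-16: 3 each from B, C, D = 3*3 = 9 chips; eligible B, C, D
Layer 17-27: 11 each from B, C = 11*2 = 22 chips; eligible B, C

Pot 1: 52 chips, eligible: B, C, D, E
Pot 2: 9 chips, eligible: B, C, D
Pot 3: 22 chips, eligible: B, C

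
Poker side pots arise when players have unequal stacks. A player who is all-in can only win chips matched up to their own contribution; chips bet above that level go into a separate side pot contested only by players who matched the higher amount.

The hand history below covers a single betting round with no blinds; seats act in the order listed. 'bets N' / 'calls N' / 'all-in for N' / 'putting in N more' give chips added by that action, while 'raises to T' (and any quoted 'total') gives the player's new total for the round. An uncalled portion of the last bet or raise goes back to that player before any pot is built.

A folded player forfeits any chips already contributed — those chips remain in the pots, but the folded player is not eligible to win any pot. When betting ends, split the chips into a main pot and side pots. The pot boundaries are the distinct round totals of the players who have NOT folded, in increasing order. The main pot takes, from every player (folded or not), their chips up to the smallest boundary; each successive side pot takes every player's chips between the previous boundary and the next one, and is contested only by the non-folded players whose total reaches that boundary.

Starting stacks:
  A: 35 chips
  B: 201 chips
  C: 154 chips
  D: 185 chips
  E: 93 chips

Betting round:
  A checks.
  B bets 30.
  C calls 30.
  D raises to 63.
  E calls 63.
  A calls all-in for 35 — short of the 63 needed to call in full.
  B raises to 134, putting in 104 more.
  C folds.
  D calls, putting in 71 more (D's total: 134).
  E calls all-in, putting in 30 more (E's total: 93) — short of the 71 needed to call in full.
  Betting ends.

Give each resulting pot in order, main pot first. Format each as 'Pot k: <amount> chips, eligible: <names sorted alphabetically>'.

Contributions: A=35, B=134, C=30, D=134, E=93
Folded: C
Pot levels (distinct totals of non-folded players): 35, 93, 134
Layer 1-35: A 35 + B 35 + C 30 + D 35 + E 35 = 170 chips; eligible A, B, D, E
Layer 36-93: 58 each from B, D, E = 58*3 = 174 chips; eligible B, D, E
Layer 94-134: 41 each from B, D = 41*2 = 82 chips; eligible B, D

Pot 1: 170 chips, eligible: A, B, D, E
Pot 2: 174 chips, eligible: B, D, E
Pot 3: 82 chips, eligible: B, D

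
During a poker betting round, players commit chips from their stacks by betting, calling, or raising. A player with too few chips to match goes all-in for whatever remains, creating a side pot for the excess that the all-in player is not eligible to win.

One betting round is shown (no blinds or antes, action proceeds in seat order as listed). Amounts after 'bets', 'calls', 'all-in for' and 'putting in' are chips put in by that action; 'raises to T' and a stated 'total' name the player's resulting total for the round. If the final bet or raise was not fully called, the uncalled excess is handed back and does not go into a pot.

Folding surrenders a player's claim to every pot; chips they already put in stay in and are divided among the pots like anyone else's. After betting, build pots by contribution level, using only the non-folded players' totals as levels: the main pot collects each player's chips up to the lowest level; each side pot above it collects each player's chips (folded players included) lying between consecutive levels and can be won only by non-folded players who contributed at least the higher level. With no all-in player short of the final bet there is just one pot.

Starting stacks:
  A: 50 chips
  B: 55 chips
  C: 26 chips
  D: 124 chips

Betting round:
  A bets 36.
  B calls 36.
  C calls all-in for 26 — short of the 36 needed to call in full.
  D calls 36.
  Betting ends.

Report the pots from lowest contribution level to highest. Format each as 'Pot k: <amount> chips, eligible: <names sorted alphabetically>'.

Pot 1: 104 chips, eligible: A, B, C, D
Pot 2: 30 chips, eligible: A, B, D

Derivation:
Contributions: A=36, B=36, C=26, D=36
Pot levels (distinct totals of non-folded players): 26, 36
Layer 1-26: 26 each from A, B, C, D = 26*4 = 104 chips; eligible A, B, C, D
Layer 27-36: 10 each from A, B, D = 10*3 = 30 chips; eligible A, B, D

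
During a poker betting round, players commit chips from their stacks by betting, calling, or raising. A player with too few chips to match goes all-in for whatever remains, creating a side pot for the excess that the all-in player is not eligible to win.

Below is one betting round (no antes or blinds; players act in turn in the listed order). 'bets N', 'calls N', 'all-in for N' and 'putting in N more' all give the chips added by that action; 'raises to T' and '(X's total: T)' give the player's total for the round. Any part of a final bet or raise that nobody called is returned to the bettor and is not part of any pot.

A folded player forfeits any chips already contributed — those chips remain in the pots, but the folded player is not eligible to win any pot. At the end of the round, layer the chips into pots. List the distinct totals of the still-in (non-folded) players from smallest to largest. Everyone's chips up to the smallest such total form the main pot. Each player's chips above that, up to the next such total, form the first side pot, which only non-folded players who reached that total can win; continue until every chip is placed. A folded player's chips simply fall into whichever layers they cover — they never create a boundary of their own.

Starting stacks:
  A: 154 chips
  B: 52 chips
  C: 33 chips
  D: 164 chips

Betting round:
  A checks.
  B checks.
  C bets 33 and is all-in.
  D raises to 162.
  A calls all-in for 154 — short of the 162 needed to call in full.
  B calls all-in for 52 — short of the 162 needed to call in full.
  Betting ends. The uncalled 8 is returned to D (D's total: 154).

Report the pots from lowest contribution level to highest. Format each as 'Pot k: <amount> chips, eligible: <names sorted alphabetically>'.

Pot 1: 132 chips, eligible: A, B, C, D
Pot 2: 57 chips, eligible: A, B, D
Pot 3: 204 chips, eligible: A, D

Derivation:
Contributions (after 8 returned to D): A=154, B=52, C=33, D=154
Pot levels (distinct totals of non-folded players): 33, 52, 154
Layer 1-33: 33 each from A, B, C, D = 33*4 = 132 chips; eligible A, B, C, D
Layer 34-52: 19 each from A, B, D = 19*3 = 57 chips; eligible A, B, D
Layer 53-154: 102 each from A, D = 102*2 = 204 chips; eligible A, D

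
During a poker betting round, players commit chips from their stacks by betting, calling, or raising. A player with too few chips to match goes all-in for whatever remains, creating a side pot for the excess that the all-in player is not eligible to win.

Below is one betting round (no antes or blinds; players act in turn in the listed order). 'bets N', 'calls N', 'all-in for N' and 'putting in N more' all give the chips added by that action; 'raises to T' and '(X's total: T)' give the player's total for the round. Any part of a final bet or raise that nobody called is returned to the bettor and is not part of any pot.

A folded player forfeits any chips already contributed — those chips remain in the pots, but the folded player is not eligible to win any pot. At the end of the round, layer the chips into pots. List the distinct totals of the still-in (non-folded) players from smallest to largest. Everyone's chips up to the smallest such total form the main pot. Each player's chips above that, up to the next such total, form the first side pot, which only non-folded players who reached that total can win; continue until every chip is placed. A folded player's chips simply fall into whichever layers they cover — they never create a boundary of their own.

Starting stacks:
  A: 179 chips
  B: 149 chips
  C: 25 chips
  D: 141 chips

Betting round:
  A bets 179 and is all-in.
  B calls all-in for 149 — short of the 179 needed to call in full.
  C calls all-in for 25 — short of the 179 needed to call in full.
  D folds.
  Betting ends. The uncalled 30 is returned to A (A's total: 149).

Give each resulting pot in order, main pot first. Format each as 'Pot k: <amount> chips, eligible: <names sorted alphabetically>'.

Pot 1: 75 chips, eligible: A, B, C
Pot 2: 248 chips, eligible: A, B

Derivation:
Contributions (after 30 returned to A): A=149, B=149, C=25
Folded: D
Pot levels (distinct totals of non-folded players): 25, 149
Layer 1-25: 25 each from A, B, C = 25*3 = 75 chips; eligible A, B, C
Layer 26-149: 124 each from A, B = 124*2 = 248 chips; eligible A, B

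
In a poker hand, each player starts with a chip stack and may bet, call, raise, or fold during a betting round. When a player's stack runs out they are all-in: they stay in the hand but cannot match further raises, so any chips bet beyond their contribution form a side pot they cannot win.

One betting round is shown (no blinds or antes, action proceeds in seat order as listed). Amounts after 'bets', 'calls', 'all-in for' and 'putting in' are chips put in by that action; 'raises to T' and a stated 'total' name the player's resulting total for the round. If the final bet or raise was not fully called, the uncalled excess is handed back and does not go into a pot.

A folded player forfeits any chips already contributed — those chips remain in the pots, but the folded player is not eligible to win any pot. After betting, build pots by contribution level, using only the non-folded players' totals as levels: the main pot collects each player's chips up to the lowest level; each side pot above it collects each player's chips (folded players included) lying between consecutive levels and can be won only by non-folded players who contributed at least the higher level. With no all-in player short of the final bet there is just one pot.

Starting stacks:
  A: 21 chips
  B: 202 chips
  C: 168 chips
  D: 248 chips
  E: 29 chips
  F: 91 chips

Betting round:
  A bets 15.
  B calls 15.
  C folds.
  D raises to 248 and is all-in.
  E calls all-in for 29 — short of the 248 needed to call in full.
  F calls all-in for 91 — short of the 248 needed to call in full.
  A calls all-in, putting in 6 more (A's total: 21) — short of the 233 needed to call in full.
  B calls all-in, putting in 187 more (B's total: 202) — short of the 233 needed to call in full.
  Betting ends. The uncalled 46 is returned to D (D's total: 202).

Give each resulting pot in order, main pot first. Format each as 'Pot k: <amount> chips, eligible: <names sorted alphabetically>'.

Pot 1: 105 chips, eligible: A, B, D, E, F
Pot 2: 32 chips, eligible: B, D, E, F
Pot 3: 186 chips, eligible: B, D, F
Pot 4: 222 chips, eligible: B, D

Derivation:
Contributions (after 46 returned to D): A=21, B=202, D=202, E=29, F=91
Folded: C
Pot levels (distinct totals of non-folded players): 21, 29, 91, 202
Layer 1-21: 21 each from A, B, D, E, F = 21*5 = 105 chips; eligible A, B, D, E, F
Layer 22-29: 8 each from B, D, E, F = 8*4 = 32 chips; eligible B, D, E, F
Layer 30-91: 62 each from B, D, F = 62*3 = 186 chips; eligible B, D, F
Layer 92-202: 111 each from B, D = 111*2 = 222 chips; eligible B, D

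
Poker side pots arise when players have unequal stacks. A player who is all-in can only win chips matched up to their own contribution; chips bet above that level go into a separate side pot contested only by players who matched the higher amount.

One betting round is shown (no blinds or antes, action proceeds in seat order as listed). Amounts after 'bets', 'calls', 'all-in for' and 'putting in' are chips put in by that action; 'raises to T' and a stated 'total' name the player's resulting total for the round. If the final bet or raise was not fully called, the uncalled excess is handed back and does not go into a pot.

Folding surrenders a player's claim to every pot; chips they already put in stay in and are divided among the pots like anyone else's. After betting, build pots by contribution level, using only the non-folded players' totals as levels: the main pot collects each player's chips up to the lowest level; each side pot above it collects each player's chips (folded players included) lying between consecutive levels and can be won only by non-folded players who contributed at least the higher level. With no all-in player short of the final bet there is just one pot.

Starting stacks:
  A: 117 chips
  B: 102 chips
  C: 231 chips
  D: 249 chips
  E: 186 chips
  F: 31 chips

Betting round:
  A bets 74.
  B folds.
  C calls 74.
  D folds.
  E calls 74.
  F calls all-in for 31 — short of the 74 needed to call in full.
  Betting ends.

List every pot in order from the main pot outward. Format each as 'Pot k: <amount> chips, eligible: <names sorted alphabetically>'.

Pot 1: 124 chips, eligible: A, C, E, F
Pot 2: 129 chips, eligible: A, C, E

Derivation:
Contributions: A=74, C=74, E=74, F=31
Folded: B, D
Pot levels (distinct totals of non-folded players): 31, 74
Layer 1-31: 31 each from A, C, E, F = 31*4 = 124 chips; eligible A, C, E, F
Layer 32-74: 43 each from A, C, E = 43*3 = 129 chips; eligible A, C, E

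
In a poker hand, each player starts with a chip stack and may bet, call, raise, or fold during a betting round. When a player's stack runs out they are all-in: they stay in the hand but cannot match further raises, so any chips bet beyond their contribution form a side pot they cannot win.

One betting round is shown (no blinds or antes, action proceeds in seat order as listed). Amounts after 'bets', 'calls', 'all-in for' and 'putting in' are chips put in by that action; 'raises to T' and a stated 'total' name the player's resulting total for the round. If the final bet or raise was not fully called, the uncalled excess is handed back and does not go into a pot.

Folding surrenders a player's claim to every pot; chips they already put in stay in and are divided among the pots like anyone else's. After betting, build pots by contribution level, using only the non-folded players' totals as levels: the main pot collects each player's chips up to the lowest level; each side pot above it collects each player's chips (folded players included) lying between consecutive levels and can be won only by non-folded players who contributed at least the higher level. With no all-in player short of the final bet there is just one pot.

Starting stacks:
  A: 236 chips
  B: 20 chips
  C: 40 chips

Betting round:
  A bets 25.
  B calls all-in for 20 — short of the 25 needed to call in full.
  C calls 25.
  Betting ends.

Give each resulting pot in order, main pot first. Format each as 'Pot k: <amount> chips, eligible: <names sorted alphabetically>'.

Contributions: A=25, B=20, C=25
Pot levels (distinct totals of non-folded players): 20, 25
Layer 1-20: 20 each from A, B, C = 20*3 = 60 chips; eligible A, B, C
Layer 21-25: 5 each from A, C = 5*2 = 10 chips; eligible A, C

Pot 1: 60 chips, eligible: A, B, C
Pot 2: 10 chips, eligible: A, C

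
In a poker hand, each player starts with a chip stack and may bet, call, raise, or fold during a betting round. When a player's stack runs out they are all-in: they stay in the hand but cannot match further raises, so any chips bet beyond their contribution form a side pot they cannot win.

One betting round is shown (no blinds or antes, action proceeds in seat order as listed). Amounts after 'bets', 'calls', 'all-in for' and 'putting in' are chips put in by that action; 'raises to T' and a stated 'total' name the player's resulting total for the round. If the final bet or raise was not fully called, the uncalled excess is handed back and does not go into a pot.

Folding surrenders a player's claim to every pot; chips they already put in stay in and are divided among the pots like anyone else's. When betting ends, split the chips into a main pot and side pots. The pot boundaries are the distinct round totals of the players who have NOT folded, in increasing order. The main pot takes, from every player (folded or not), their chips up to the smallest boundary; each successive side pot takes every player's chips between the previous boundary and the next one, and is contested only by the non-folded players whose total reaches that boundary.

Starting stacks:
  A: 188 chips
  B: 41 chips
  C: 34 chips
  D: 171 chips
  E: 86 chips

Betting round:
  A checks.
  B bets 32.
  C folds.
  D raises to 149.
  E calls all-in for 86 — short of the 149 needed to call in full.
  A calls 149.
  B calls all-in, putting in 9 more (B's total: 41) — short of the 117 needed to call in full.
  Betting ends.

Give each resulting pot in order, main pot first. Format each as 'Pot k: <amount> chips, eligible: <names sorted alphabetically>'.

Pot 1: 164 chips, eligible: A, B, D, E
Pot 2: 135 chips, eligible: A, D, E
Pot 3: 126 chips, eligible: A, D

Derivation:
Contributions: A=149, B=41, D=149, E=86
Folded: C
Pot levels (distinct totals of non-folded players): 41, 86, 149
Layer 1-41: 41 each from A, B, D, E = 41*4 = 164 chips; eligible A, B, D, E
Layer 42-86: 45 each from A, D, E = 45*3 = 135 chips; eligible A, D, E
Layer 87-149: 63 each from A, D = 63*2 = 126 chips; eligible A, D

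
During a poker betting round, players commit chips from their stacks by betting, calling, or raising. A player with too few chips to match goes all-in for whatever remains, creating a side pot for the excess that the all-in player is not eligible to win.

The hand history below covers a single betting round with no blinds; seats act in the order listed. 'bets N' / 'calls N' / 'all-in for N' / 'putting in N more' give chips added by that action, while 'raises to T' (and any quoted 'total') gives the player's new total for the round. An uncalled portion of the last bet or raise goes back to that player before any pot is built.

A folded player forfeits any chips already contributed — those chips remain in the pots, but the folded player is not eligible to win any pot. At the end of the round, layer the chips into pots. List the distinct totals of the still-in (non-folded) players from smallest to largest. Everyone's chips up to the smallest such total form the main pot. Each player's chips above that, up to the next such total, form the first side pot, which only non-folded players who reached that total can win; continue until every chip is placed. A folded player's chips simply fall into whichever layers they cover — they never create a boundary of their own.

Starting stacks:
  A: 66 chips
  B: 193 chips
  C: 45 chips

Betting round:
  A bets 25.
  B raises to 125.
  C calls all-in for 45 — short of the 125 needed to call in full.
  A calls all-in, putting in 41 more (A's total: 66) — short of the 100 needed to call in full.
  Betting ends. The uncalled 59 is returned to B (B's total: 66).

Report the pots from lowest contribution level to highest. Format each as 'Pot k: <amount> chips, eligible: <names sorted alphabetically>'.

Contributions (after 59 returned to B): A=66, B=66, C=45
Pot levels (distinct totals of non-folded players): 45, 66
Layer 1-45: 45 each from A, B, C = 45*3 = 135 chips; eligible A, B, C
Layer 46-66: 21 each from A, B = 21*2 = 42 chips; eligible A, B

Pot 1: 135 chips, eligible: A, B, C
Pot 2: 42 chips, eligible: A, B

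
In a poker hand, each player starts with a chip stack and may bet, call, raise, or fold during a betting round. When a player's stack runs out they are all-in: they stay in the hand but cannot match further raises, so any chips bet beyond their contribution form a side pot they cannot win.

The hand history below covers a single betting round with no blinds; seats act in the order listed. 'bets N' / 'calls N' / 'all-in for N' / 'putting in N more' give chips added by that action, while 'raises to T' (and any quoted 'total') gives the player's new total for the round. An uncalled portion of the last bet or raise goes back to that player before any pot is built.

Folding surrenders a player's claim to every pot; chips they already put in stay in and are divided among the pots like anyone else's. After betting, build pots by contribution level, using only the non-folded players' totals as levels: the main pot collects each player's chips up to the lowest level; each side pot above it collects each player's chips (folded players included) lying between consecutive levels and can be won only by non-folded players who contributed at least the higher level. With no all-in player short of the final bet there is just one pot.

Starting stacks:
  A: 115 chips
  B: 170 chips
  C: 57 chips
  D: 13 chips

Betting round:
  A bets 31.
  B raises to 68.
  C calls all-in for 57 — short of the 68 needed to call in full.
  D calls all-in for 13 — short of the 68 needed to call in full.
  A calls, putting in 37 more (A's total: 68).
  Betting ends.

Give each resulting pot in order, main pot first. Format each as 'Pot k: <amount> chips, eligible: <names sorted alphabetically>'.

Contributions: A=68, B=68, C=57, D=13
Pot levels (distinct totals of non-folded players): 13, 57, 68
Layer 1-13: 13 each from A, B, C, D = 13*4 = 52 chips; eligible A, B, C, D
Layer 14-57: 44 each from A, B, C = 44*3 = 132 chips; eligible A, B, C
Layer 58-68: 11 each from A, B = 11*2 = 22 chips; eligible A, B

Pot 1: 52 chips, eligible: A, B, C, D
Pot 2: 132 chips, eligible: A, B, C
Pot 3: 22 chips, eligible: A, B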